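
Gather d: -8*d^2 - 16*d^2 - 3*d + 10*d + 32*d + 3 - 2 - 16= -24*d^2 + 39*d - 15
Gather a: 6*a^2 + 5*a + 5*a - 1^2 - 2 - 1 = 6*a^2 + 10*a - 4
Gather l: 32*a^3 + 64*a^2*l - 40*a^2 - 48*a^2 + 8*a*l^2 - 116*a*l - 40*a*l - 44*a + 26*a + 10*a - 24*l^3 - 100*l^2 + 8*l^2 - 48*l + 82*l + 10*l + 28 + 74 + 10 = 32*a^3 - 88*a^2 - 8*a - 24*l^3 + l^2*(8*a - 92) + l*(64*a^2 - 156*a + 44) + 112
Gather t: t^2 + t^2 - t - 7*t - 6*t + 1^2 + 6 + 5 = 2*t^2 - 14*t + 12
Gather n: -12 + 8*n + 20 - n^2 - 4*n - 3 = -n^2 + 4*n + 5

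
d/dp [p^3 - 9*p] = 3*p^2 - 9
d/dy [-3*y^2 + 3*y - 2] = 3 - 6*y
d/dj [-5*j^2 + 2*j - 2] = 2 - 10*j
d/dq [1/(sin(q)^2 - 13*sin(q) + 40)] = (13 - 2*sin(q))*cos(q)/(sin(q)^2 - 13*sin(q) + 40)^2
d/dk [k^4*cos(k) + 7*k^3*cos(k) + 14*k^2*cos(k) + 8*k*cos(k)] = -k^4*sin(k) - 7*k^3*sin(k) + 4*k^3*cos(k) - 14*k^2*sin(k) + 21*k^2*cos(k) - 8*k*sin(k) + 28*k*cos(k) + 8*cos(k)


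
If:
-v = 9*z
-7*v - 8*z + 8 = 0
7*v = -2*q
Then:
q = -252/55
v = 72/55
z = -8/55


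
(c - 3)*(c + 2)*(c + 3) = c^3 + 2*c^2 - 9*c - 18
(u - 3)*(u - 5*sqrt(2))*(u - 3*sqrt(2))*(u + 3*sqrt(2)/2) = u^4 - 13*sqrt(2)*u^3/2 - 3*u^3 + 6*u^2 + 39*sqrt(2)*u^2/2 - 18*u + 45*sqrt(2)*u - 135*sqrt(2)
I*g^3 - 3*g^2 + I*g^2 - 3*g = g*(g + 3*I)*(I*g + I)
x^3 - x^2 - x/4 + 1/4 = (x - 1)*(x - 1/2)*(x + 1/2)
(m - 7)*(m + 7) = m^2 - 49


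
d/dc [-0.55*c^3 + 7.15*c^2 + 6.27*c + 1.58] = -1.65*c^2 + 14.3*c + 6.27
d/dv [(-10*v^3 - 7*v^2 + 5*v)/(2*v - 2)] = (-20*v^3 + 23*v^2 + 14*v - 5)/(2*(v^2 - 2*v + 1))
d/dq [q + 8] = 1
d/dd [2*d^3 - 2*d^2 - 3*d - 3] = 6*d^2 - 4*d - 3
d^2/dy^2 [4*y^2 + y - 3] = 8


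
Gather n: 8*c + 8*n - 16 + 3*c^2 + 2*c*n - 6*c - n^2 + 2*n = 3*c^2 + 2*c - n^2 + n*(2*c + 10) - 16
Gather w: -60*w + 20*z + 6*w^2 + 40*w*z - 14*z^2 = 6*w^2 + w*(40*z - 60) - 14*z^2 + 20*z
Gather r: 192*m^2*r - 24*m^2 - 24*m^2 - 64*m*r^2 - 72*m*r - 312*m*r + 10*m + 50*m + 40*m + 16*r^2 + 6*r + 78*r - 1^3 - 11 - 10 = -48*m^2 + 100*m + r^2*(16 - 64*m) + r*(192*m^2 - 384*m + 84) - 22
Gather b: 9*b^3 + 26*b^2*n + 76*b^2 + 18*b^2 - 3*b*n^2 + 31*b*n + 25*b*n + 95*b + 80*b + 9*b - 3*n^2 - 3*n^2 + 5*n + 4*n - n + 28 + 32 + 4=9*b^3 + b^2*(26*n + 94) + b*(-3*n^2 + 56*n + 184) - 6*n^2 + 8*n + 64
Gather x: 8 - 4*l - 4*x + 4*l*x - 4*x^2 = -4*l - 4*x^2 + x*(4*l - 4) + 8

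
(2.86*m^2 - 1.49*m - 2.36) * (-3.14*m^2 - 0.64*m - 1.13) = -8.9804*m^4 + 2.8482*m^3 + 5.1322*m^2 + 3.1941*m + 2.6668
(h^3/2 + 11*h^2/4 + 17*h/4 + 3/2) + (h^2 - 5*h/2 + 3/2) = h^3/2 + 15*h^2/4 + 7*h/4 + 3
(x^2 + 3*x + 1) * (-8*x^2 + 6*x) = -8*x^4 - 18*x^3 + 10*x^2 + 6*x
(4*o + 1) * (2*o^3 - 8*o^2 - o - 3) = 8*o^4 - 30*o^3 - 12*o^2 - 13*o - 3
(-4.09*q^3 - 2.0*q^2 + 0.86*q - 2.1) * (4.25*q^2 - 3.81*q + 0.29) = -17.3825*q^5 + 7.0829*q^4 + 10.0889*q^3 - 12.7816*q^2 + 8.2504*q - 0.609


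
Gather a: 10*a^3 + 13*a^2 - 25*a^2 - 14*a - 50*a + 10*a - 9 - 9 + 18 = 10*a^3 - 12*a^2 - 54*a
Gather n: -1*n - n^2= -n^2 - n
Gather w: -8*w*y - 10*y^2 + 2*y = -8*w*y - 10*y^2 + 2*y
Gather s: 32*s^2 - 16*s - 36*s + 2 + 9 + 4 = 32*s^2 - 52*s + 15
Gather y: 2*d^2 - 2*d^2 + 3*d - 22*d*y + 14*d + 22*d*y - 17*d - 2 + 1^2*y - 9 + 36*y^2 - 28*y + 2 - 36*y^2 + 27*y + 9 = 0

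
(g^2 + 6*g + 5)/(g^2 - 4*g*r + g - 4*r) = (-g - 5)/(-g + 4*r)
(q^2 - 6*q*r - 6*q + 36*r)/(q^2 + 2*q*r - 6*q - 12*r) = (q - 6*r)/(q + 2*r)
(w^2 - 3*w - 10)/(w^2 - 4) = (w - 5)/(w - 2)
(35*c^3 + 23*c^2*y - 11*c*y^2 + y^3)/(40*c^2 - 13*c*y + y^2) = (-7*c^2 - 6*c*y + y^2)/(-8*c + y)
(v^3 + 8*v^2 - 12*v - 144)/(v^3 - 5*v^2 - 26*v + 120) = (v^2 + 12*v + 36)/(v^2 - v - 30)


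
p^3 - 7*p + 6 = (p - 2)*(p - 1)*(p + 3)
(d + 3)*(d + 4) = d^2 + 7*d + 12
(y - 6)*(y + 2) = y^2 - 4*y - 12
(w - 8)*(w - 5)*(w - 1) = w^3 - 14*w^2 + 53*w - 40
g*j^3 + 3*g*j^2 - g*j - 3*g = (j - 1)*(j + 3)*(g*j + g)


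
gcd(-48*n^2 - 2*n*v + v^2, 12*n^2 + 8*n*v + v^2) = 6*n + v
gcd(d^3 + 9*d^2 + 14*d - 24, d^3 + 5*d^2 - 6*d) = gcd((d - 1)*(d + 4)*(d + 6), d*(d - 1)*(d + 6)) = d^2 + 5*d - 6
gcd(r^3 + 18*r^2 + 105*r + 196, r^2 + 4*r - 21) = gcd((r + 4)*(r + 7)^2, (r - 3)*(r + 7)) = r + 7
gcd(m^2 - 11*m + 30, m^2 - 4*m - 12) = m - 6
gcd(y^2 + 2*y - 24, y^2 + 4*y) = 1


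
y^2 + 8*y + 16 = (y + 4)^2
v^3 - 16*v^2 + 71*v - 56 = (v - 8)*(v - 7)*(v - 1)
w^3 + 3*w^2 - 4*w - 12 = (w - 2)*(w + 2)*(w + 3)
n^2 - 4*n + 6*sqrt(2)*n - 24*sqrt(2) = (n - 4)*(n + 6*sqrt(2))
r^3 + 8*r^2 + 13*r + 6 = (r + 1)^2*(r + 6)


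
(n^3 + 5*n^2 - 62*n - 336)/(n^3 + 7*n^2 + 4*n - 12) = (n^2 - n - 56)/(n^2 + n - 2)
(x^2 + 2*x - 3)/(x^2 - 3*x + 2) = (x + 3)/(x - 2)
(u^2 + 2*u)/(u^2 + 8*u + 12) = u/(u + 6)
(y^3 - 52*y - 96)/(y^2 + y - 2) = (y^2 - 2*y - 48)/(y - 1)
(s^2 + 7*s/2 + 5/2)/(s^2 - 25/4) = 2*(s + 1)/(2*s - 5)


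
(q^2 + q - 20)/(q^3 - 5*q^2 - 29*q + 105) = (q - 4)/(q^2 - 10*q + 21)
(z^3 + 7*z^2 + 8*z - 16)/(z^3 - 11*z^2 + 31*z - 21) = (z^2 + 8*z + 16)/(z^2 - 10*z + 21)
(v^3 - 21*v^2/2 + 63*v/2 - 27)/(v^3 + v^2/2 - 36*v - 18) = (2*v^2 - 9*v + 9)/(2*v^2 + 13*v + 6)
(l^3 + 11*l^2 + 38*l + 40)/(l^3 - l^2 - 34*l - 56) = (l + 5)/(l - 7)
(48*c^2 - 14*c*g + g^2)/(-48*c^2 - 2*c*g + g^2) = (-6*c + g)/(6*c + g)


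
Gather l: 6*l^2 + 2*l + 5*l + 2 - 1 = 6*l^2 + 7*l + 1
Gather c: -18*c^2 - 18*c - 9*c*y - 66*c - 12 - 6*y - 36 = -18*c^2 + c*(-9*y - 84) - 6*y - 48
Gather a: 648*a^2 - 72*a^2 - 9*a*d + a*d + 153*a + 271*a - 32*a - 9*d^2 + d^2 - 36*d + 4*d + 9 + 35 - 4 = 576*a^2 + a*(392 - 8*d) - 8*d^2 - 32*d + 40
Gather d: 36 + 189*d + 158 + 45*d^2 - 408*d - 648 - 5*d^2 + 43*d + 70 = 40*d^2 - 176*d - 384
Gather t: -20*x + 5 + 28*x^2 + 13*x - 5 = 28*x^2 - 7*x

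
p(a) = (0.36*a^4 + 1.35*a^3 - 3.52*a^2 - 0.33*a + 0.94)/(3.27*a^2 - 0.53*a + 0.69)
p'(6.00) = 1.76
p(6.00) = 5.47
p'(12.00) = 3.07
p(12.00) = 19.96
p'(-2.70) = -0.08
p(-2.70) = -1.20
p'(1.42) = 0.57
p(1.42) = -0.20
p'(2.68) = 1.02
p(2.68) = 0.85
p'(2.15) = 0.88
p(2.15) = 0.35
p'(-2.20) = 0.08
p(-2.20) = -1.21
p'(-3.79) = -0.36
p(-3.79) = -0.96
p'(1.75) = 0.74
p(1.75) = 0.02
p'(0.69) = -0.99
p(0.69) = -0.23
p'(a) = (0.53 - 6.54*a)*(0.36*a^4 + 1.35*a^3 - 3.52*a^2 - 0.33*a + 0.94)/(3.27*a^2 - 0.53*a + 0.69)^2 + (1.44*a^3 + 4.05*a^2 - 7.04*a - 0.33)/(3.27*a^2 - 0.53*a + 0.69) = (2.3544*a^5 + 3.8421*a^4 - 0.4374*a^3 + 5.7392*a^2 - 11.0052*a + 0.2705)/(10.6929*a^4 - 3.4662*a^3 + 4.7935*a^2 - 0.7314*a + 0.4761)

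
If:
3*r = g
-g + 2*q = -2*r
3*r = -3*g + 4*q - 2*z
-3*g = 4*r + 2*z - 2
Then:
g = 2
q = 1/3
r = 2/3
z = -10/3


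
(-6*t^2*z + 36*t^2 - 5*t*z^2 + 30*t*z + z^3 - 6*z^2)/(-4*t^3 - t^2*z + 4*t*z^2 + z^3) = (-6*t*z + 36*t + z^2 - 6*z)/(-4*t^2 + 3*t*z + z^2)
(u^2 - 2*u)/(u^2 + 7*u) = (u - 2)/(u + 7)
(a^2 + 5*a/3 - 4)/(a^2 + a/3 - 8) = (3*a - 4)/(3*a - 8)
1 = 1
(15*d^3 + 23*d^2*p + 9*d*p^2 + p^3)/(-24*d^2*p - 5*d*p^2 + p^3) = (5*d^2 + 6*d*p + p^2)/(p*(-8*d + p))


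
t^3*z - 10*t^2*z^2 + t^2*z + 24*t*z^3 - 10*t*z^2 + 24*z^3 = (t - 6*z)*(t - 4*z)*(t*z + z)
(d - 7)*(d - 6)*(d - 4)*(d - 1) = d^4 - 18*d^3 + 111*d^2 - 262*d + 168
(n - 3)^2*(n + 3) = n^3 - 3*n^2 - 9*n + 27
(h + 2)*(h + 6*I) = h^2 + 2*h + 6*I*h + 12*I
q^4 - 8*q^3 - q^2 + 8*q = q*(q - 8)*(q - 1)*(q + 1)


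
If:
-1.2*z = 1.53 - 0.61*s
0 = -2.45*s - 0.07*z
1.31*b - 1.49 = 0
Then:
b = 1.14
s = 0.04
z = -1.26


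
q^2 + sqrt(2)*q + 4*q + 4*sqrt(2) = (q + 4)*(q + sqrt(2))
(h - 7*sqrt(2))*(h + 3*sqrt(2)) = h^2 - 4*sqrt(2)*h - 42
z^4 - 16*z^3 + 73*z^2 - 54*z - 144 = (z - 8)*(z - 6)*(z - 3)*(z + 1)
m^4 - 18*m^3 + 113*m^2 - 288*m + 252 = (m - 7)*(m - 6)*(m - 3)*(m - 2)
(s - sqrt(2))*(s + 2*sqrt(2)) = s^2 + sqrt(2)*s - 4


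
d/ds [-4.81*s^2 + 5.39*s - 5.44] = 5.39 - 9.62*s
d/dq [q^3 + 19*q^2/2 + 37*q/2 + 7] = 3*q^2 + 19*q + 37/2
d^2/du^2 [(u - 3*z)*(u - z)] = 2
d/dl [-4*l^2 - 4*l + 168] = -8*l - 4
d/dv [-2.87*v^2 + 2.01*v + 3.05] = 2.01 - 5.74*v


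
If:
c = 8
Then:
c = 8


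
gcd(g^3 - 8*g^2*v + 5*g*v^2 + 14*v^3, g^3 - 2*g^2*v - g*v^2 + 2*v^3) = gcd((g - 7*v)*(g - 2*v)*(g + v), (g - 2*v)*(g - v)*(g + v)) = -g^2 + g*v + 2*v^2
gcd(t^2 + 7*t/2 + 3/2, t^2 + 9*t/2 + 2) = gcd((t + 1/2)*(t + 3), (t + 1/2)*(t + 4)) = t + 1/2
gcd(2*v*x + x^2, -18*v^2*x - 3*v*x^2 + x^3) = x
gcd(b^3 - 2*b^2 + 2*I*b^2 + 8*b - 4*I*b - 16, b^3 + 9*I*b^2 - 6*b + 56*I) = b^2 + 2*I*b + 8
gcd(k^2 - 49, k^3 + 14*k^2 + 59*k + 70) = k + 7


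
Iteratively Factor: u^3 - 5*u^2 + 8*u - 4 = (u - 1)*(u^2 - 4*u + 4) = (u - 2)*(u - 1)*(u - 2)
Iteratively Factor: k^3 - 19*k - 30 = (k - 5)*(k^2 + 5*k + 6) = (k - 5)*(k + 3)*(k + 2)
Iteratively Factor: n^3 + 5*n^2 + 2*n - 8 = (n + 4)*(n^2 + n - 2) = (n - 1)*(n + 4)*(n + 2)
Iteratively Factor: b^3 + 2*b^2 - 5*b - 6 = (b + 1)*(b^2 + b - 6) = (b + 1)*(b + 3)*(b - 2)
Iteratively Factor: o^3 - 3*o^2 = (o)*(o^2 - 3*o) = o*(o - 3)*(o)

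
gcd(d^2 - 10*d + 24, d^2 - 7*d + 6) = d - 6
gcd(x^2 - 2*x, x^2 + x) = x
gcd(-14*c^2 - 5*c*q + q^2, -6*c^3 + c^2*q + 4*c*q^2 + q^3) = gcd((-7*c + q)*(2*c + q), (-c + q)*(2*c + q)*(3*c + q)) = 2*c + q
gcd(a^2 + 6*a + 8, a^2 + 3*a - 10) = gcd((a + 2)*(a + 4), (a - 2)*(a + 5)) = 1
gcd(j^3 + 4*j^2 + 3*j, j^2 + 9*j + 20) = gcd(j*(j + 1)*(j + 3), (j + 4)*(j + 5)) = 1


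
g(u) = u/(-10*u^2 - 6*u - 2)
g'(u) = u*(20*u + 6)/(-10*u^2 - 6*u - 2)^2 + 1/(-10*u^2 - 6*u - 2) = (5*u^2 - 1)/(2*(25*u^4 + 30*u^3 + 19*u^2 + 6*u + 1))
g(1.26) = -0.05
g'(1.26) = 0.02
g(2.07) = -0.04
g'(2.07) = 0.01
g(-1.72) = 0.08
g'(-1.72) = 0.06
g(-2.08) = 0.06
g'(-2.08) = 0.04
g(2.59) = -0.03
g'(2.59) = 0.01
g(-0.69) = 0.26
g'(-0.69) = 0.40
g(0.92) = -0.06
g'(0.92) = 0.03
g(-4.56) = 0.02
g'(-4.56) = 0.01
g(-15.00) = 0.01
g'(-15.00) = 0.00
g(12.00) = -0.00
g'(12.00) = 0.00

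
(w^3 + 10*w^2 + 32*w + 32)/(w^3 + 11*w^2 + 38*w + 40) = (w + 4)/(w + 5)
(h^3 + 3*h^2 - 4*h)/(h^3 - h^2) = (h + 4)/h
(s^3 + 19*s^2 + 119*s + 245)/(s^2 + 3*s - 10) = (s^2 + 14*s + 49)/(s - 2)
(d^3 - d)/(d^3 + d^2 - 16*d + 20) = (d^3 - d)/(d^3 + d^2 - 16*d + 20)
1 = 1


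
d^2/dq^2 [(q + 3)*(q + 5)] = 2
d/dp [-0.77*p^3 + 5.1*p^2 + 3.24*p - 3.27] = -2.31*p^2 + 10.2*p + 3.24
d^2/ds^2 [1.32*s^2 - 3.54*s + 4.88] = 2.64000000000000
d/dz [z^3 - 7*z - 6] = 3*z^2 - 7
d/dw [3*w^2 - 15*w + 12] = 6*w - 15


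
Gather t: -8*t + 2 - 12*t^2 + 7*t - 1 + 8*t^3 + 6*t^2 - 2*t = 8*t^3 - 6*t^2 - 3*t + 1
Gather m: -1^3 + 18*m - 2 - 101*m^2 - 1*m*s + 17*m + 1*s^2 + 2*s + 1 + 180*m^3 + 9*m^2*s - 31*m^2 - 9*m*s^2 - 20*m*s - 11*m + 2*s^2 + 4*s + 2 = 180*m^3 + m^2*(9*s - 132) + m*(-9*s^2 - 21*s + 24) + 3*s^2 + 6*s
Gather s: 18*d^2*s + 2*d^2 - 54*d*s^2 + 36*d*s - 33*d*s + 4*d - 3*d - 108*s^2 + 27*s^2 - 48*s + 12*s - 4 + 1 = 2*d^2 + d + s^2*(-54*d - 81) + s*(18*d^2 + 3*d - 36) - 3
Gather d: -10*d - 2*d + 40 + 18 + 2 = 60 - 12*d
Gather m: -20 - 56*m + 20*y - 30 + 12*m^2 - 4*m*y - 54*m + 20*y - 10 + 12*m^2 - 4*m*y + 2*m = 24*m^2 + m*(-8*y - 108) + 40*y - 60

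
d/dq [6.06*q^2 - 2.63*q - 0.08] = 12.12*q - 2.63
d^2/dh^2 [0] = 0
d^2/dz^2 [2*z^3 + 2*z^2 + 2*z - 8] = 12*z + 4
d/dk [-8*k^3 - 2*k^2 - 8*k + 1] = -24*k^2 - 4*k - 8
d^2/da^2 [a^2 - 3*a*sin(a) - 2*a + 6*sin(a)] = 3*a*sin(a) - 6*sqrt(2)*sin(a + pi/4) + 2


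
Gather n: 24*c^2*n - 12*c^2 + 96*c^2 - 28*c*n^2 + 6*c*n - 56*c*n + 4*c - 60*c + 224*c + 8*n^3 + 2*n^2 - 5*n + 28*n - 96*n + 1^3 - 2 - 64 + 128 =84*c^2 + 168*c + 8*n^3 + n^2*(2 - 28*c) + n*(24*c^2 - 50*c - 73) + 63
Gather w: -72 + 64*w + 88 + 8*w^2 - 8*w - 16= 8*w^2 + 56*w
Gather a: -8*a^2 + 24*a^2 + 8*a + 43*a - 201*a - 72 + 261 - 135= 16*a^2 - 150*a + 54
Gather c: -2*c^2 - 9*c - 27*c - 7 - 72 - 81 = -2*c^2 - 36*c - 160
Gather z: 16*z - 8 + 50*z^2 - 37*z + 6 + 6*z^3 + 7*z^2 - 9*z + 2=6*z^3 + 57*z^2 - 30*z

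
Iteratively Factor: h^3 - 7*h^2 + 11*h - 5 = (h - 5)*(h^2 - 2*h + 1) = (h - 5)*(h - 1)*(h - 1)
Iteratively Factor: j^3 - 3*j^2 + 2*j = (j - 1)*(j^2 - 2*j) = (j - 2)*(j - 1)*(j)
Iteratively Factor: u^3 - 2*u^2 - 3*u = (u + 1)*(u^2 - 3*u) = u*(u + 1)*(u - 3)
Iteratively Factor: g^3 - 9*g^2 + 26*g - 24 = (g - 3)*(g^2 - 6*g + 8) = (g - 3)*(g - 2)*(g - 4)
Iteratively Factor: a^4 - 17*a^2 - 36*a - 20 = (a - 5)*(a^3 + 5*a^2 + 8*a + 4) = (a - 5)*(a + 2)*(a^2 + 3*a + 2) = (a - 5)*(a + 1)*(a + 2)*(a + 2)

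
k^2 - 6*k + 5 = (k - 5)*(k - 1)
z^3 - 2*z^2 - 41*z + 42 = (z - 7)*(z - 1)*(z + 6)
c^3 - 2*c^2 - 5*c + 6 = (c - 3)*(c - 1)*(c + 2)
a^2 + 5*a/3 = a*(a + 5/3)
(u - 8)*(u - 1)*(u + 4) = u^3 - 5*u^2 - 28*u + 32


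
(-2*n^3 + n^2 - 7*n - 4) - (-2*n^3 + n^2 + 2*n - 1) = -9*n - 3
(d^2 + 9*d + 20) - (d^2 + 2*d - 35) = 7*d + 55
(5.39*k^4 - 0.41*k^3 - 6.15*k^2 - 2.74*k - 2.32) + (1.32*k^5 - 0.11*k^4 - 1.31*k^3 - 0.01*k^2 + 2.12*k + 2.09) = 1.32*k^5 + 5.28*k^4 - 1.72*k^3 - 6.16*k^2 - 0.62*k - 0.23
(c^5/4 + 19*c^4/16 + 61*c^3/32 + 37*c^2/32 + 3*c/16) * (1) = c^5/4 + 19*c^4/16 + 61*c^3/32 + 37*c^2/32 + 3*c/16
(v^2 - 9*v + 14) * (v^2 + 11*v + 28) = v^4 + 2*v^3 - 57*v^2 - 98*v + 392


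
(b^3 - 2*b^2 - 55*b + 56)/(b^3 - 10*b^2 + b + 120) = (b^2 + 6*b - 7)/(b^2 - 2*b - 15)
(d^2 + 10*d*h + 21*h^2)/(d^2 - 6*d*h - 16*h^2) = (d^2 + 10*d*h + 21*h^2)/(d^2 - 6*d*h - 16*h^2)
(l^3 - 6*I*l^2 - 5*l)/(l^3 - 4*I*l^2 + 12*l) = (l^2 - 6*I*l - 5)/(l^2 - 4*I*l + 12)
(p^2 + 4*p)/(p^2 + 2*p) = (p + 4)/(p + 2)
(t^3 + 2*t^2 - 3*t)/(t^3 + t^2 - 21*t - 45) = t*(t - 1)/(t^2 - 2*t - 15)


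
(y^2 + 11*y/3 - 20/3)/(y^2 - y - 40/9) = 3*(-3*y^2 - 11*y + 20)/(-9*y^2 + 9*y + 40)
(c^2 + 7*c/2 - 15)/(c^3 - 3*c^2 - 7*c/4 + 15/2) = 2*(c + 6)/(2*c^2 - c - 6)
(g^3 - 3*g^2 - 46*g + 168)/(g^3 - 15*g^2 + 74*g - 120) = (g + 7)/(g - 5)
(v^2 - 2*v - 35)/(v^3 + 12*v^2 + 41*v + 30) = (v - 7)/(v^2 + 7*v + 6)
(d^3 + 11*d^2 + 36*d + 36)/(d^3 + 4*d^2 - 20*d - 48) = (d + 3)/(d - 4)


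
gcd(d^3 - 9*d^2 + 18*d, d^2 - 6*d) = d^2 - 6*d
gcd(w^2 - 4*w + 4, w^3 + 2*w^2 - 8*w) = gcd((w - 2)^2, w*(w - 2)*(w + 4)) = w - 2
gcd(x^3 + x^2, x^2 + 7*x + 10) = 1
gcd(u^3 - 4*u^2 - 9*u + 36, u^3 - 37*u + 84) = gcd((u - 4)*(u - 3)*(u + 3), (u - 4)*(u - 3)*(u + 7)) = u^2 - 7*u + 12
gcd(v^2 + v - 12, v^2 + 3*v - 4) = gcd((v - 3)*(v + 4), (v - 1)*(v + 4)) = v + 4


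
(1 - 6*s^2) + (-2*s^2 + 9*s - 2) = -8*s^2 + 9*s - 1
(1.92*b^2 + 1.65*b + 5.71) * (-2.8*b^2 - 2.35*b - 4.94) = -5.376*b^4 - 9.132*b^3 - 29.3503*b^2 - 21.5695*b - 28.2074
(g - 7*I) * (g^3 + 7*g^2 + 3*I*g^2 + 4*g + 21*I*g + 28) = g^4 + 7*g^3 - 4*I*g^3 + 25*g^2 - 28*I*g^2 + 175*g - 28*I*g - 196*I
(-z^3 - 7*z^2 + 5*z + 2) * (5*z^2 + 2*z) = -5*z^5 - 37*z^4 + 11*z^3 + 20*z^2 + 4*z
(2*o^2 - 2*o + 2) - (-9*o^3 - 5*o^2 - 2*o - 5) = 9*o^3 + 7*o^2 + 7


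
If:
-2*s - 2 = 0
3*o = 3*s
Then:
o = -1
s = -1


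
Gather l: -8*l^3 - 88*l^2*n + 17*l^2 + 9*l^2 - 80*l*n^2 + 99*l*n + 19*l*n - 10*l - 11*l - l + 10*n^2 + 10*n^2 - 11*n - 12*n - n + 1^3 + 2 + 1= -8*l^3 + l^2*(26 - 88*n) + l*(-80*n^2 + 118*n - 22) + 20*n^2 - 24*n + 4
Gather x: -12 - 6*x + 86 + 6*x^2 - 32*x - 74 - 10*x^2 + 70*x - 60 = -4*x^2 + 32*x - 60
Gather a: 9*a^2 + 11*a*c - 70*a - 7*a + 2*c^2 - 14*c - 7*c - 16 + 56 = 9*a^2 + a*(11*c - 77) + 2*c^2 - 21*c + 40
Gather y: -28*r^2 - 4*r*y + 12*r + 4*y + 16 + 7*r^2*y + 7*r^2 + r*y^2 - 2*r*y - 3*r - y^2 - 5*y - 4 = -21*r^2 + 9*r + y^2*(r - 1) + y*(7*r^2 - 6*r - 1) + 12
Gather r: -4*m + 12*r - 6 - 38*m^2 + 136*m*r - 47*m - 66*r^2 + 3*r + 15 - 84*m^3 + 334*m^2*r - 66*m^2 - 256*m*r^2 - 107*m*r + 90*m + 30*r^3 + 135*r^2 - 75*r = -84*m^3 - 104*m^2 + 39*m + 30*r^3 + r^2*(69 - 256*m) + r*(334*m^2 + 29*m - 60) + 9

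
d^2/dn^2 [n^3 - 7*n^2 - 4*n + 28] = 6*n - 14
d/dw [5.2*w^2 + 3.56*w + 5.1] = 10.4*w + 3.56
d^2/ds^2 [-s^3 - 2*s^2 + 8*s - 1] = -6*s - 4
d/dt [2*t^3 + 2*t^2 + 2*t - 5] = 6*t^2 + 4*t + 2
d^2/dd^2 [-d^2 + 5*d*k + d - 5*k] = -2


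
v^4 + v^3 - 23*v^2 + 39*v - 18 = (v - 3)*(v - 1)^2*(v + 6)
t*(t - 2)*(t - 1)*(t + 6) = t^4 + 3*t^3 - 16*t^2 + 12*t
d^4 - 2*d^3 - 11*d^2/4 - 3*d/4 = d*(d - 3)*(d + 1/2)^2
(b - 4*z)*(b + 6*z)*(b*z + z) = b^3*z + 2*b^2*z^2 + b^2*z - 24*b*z^3 + 2*b*z^2 - 24*z^3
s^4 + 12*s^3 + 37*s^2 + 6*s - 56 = (s - 1)*(s + 2)*(s + 4)*(s + 7)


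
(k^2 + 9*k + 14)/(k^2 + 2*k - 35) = (k + 2)/(k - 5)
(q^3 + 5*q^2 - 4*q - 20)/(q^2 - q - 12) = (-q^3 - 5*q^2 + 4*q + 20)/(-q^2 + q + 12)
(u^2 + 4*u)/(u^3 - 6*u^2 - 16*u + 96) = u/(u^2 - 10*u + 24)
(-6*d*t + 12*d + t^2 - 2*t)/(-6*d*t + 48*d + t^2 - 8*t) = (t - 2)/(t - 8)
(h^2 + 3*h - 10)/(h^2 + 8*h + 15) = (h - 2)/(h + 3)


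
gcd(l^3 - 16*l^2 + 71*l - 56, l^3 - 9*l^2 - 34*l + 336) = l^2 - 15*l + 56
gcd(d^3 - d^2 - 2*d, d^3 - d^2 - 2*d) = d^3 - d^2 - 2*d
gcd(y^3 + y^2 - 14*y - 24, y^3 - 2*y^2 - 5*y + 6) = y + 2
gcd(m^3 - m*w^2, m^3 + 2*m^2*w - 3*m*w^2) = -m^2 + m*w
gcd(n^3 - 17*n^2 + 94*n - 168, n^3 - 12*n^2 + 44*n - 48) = n^2 - 10*n + 24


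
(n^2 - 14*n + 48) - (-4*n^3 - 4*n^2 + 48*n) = 4*n^3 + 5*n^2 - 62*n + 48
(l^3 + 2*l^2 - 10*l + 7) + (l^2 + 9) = l^3 + 3*l^2 - 10*l + 16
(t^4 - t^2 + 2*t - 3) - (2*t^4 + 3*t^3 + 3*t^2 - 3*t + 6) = -t^4 - 3*t^3 - 4*t^2 + 5*t - 9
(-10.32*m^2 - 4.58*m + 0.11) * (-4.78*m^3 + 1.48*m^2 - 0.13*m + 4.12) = 49.3296*m^5 + 6.6188*m^4 - 5.9626*m^3 - 41.7602*m^2 - 18.8839*m + 0.4532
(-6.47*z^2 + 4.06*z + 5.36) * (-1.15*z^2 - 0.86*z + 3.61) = 7.4405*z^4 + 0.8952*z^3 - 33.0123*z^2 + 10.047*z + 19.3496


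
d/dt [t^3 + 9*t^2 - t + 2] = 3*t^2 + 18*t - 1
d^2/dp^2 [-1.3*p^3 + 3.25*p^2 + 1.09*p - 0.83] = 6.5 - 7.8*p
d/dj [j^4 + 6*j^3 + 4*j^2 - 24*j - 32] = 4*j^3 + 18*j^2 + 8*j - 24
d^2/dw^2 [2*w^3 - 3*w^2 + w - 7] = 12*w - 6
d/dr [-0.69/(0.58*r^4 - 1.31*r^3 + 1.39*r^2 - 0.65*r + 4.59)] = (1.6008*r^3 - 2.7117*r^2 + 1.9182*r - 0.4485)/(0.58*r^4 - 1.31*r^3 + 1.39*r^2 - 0.65*r + 4.59)^2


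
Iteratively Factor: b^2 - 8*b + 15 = (b - 3)*(b - 5)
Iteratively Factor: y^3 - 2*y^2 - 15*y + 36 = (y + 4)*(y^2 - 6*y + 9) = (y - 3)*(y + 4)*(y - 3)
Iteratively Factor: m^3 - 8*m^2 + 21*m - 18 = (m - 3)*(m^2 - 5*m + 6) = (m - 3)*(m - 2)*(m - 3)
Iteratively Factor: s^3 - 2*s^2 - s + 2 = (s - 2)*(s^2 - 1) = (s - 2)*(s - 1)*(s + 1)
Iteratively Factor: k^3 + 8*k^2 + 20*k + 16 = (k + 2)*(k^2 + 6*k + 8) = (k + 2)^2*(k + 4)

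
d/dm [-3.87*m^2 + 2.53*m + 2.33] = 2.53 - 7.74*m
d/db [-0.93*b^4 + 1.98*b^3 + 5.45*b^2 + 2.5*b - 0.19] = -3.72*b^3 + 5.94*b^2 + 10.9*b + 2.5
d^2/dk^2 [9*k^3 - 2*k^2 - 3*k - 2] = 54*k - 4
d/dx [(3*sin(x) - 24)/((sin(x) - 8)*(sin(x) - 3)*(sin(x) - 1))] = 6*(2 - sin(x))*cos(x)/((sin(x) - 3)^2*(sin(x) - 1)^2)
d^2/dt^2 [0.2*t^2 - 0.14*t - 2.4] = 0.400000000000000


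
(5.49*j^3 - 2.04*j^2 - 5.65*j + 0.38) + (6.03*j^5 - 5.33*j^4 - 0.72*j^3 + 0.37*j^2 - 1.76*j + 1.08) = 6.03*j^5 - 5.33*j^4 + 4.77*j^3 - 1.67*j^2 - 7.41*j + 1.46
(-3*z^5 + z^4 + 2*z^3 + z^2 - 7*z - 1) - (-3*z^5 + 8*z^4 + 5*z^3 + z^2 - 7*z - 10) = -7*z^4 - 3*z^3 + 9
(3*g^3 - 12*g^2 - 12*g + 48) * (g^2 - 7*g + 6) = 3*g^5 - 33*g^4 + 90*g^3 + 60*g^2 - 408*g + 288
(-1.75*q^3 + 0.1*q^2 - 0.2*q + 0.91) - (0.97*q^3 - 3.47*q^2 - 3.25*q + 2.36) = -2.72*q^3 + 3.57*q^2 + 3.05*q - 1.45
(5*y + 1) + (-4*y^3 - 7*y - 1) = -4*y^3 - 2*y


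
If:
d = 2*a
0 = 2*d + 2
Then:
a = -1/2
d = -1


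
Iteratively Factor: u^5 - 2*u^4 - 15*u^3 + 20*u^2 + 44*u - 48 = (u - 4)*(u^4 + 2*u^3 - 7*u^2 - 8*u + 12) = (u - 4)*(u - 1)*(u^3 + 3*u^2 - 4*u - 12) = (u - 4)*(u - 1)*(u + 2)*(u^2 + u - 6) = (u - 4)*(u - 2)*(u - 1)*(u + 2)*(u + 3)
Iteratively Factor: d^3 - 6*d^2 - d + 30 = (d + 2)*(d^2 - 8*d + 15) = (d - 5)*(d + 2)*(d - 3)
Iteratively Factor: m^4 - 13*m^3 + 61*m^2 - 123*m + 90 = (m - 2)*(m^3 - 11*m^2 + 39*m - 45) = (m - 3)*(m - 2)*(m^2 - 8*m + 15) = (m - 3)^2*(m - 2)*(m - 5)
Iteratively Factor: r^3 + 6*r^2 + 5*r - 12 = (r + 4)*(r^2 + 2*r - 3) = (r - 1)*(r + 4)*(r + 3)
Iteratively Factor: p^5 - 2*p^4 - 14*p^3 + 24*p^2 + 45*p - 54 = (p - 3)*(p^4 + p^3 - 11*p^2 - 9*p + 18) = (p - 3)*(p + 2)*(p^3 - p^2 - 9*p + 9) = (p - 3)*(p - 1)*(p + 2)*(p^2 - 9) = (p - 3)^2*(p - 1)*(p + 2)*(p + 3)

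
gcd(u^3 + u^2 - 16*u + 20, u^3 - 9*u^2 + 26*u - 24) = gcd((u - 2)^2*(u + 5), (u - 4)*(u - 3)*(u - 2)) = u - 2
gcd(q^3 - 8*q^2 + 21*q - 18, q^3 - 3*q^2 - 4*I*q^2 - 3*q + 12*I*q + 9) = q - 3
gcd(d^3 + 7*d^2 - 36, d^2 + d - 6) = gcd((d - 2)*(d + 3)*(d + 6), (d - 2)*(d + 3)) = d^2 + d - 6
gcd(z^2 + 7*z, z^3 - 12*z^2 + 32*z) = z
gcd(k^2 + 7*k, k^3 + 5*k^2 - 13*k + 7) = k + 7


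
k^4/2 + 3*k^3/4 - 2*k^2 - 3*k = k*(k/2 + 1)*(k - 2)*(k + 3/2)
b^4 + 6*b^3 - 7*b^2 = b^2*(b - 1)*(b + 7)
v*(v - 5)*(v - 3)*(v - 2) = v^4 - 10*v^3 + 31*v^2 - 30*v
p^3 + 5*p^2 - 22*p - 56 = (p - 4)*(p + 2)*(p + 7)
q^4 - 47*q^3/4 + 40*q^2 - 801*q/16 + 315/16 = (q - 7)*(q - 5/2)*(q - 3/2)*(q - 3/4)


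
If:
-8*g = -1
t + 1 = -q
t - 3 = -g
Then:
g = 1/8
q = -31/8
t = 23/8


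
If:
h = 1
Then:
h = 1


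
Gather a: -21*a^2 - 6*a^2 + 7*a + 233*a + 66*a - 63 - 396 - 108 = -27*a^2 + 306*a - 567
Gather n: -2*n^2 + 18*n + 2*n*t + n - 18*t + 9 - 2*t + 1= -2*n^2 + n*(2*t + 19) - 20*t + 10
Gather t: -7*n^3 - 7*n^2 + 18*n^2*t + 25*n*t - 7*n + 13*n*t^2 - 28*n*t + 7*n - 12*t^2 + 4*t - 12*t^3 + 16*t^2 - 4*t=-7*n^3 - 7*n^2 - 12*t^3 + t^2*(13*n + 4) + t*(18*n^2 - 3*n)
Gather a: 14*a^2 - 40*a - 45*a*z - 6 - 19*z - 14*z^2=14*a^2 + a*(-45*z - 40) - 14*z^2 - 19*z - 6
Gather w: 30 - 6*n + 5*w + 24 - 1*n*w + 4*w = -6*n + w*(9 - n) + 54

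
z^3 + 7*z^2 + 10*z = z*(z + 2)*(z + 5)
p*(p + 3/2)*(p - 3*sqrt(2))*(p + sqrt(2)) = p^4 - 2*sqrt(2)*p^3 + 3*p^3/2 - 6*p^2 - 3*sqrt(2)*p^2 - 9*p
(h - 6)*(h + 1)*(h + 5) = h^3 - 31*h - 30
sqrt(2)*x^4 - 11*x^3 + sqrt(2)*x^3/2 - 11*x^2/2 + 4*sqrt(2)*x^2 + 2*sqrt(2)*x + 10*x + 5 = (x - 5*sqrt(2))*(x - sqrt(2))*(x + sqrt(2)/2)*(sqrt(2)*x + sqrt(2)/2)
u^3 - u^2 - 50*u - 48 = (u - 8)*(u + 1)*(u + 6)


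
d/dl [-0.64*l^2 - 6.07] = -1.28*l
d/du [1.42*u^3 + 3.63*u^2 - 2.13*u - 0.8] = 4.26*u^2 + 7.26*u - 2.13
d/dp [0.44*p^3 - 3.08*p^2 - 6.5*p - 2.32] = 1.32*p^2 - 6.16*p - 6.5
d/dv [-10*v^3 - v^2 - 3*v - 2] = -30*v^2 - 2*v - 3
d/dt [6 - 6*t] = -6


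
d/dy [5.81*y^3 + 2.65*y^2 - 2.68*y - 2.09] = 17.43*y^2 + 5.3*y - 2.68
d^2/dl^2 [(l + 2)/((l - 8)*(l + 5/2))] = 8*(2*l^3 + 12*l^2 + 54*l - 19)/(8*l^6 - 132*l^5 + 246*l^4 + 3949*l^3 - 4920*l^2 - 52800*l - 64000)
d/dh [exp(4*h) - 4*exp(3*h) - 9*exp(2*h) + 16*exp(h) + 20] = (4*exp(3*h) - 12*exp(2*h) - 18*exp(h) + 16)*exp(h)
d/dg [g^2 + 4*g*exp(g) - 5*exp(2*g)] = 4*g*exp(g) + 2*g - 10*exp(2*g) + 4*exp(g)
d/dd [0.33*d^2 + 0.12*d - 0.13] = 0.66*d + 0.12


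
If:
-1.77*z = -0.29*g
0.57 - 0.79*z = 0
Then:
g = 4.40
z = 0.72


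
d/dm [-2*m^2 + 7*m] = 7 - 4*m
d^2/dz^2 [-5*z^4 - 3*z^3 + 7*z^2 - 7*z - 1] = -60*z^2 - 18*z + 14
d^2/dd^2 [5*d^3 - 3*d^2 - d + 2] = 30*d - 6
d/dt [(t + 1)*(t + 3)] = 2*t + 4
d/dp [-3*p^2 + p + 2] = 1 - 6*p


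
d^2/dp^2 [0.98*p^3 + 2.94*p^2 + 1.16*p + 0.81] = 5.88*p + 5.88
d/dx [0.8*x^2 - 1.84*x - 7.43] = 1.6*x - 1.84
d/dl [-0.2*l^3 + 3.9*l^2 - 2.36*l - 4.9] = -0.6*l^2 + 7.8*l - 2.36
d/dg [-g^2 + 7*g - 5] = 7 - 2*g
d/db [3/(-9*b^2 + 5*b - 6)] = 3*(18*b - 5)/(9*b^2 - 5*b + 6)^2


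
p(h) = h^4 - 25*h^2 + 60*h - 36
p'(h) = 4*h^3 - 50*h + 60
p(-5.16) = -302.32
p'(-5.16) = -231.55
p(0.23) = -23.52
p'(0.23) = 48.55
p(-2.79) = -337.41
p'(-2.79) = 112.63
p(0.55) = -10.47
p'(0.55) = 33.17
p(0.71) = -5.75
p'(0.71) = 25.93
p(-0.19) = -48.30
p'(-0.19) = 69.47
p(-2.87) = -346.28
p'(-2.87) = 108.94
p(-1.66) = -196.90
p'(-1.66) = 124.70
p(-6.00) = 0.00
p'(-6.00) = -504.00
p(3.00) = 0.00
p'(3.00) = 18.00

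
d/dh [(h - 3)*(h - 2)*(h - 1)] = 3*h^2 - 12*h + 11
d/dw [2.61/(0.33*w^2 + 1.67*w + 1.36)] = (-1.7226*w - 4.3587)/(0.33*w^2 + 1.67*w + 1.36)^2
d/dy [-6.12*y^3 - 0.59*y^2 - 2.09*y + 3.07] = -18.36*y^2 - 1.18*y - 2.09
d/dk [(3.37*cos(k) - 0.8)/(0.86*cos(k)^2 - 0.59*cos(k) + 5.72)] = (2.8982*cos(k)^2 - 1.376*cos(k) - 18.8044)*sin(k)/(0.7396*cos(k)^4 - 1.0148*cos(k)^3 + 10.1865*cos(k)^2 - 6.7496*cos(k) + 32.7184)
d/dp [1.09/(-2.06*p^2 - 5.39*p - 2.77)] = (4.4908*p + 5.8751)/(2.06*p^2 + 5.39*p + 2.77)^2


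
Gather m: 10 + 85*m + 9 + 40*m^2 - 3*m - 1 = 40*m^2 + 82*m + 18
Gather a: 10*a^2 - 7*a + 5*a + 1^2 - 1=10*a^2 - 2*a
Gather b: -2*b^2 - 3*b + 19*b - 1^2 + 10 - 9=-2*b^2 + 16*b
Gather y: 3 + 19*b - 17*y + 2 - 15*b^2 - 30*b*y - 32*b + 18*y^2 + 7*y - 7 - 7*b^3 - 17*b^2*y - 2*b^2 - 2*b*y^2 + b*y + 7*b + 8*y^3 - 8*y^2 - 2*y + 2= -7*b^3 - 17*b^2 - 6*b + 8*y^3 + y^2*(10 - 2*b) + y*(-17*b^2 - 29*b - 12)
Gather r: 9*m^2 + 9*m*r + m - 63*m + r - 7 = 9*m^2 - 62*m + r*(9*m + 1) - 7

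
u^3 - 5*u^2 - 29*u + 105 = (u - 7)*(u - 3)*(u + 5)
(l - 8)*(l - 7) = l^2 - 15*l + 56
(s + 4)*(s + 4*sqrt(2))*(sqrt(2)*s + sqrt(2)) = sqrt(2)*s^3 + 5*sqrt(2)*s^2 + 8*s^2 + 4*sqrt(2)*s + 40*s + 32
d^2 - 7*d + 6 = (d - 6)*(d - 1)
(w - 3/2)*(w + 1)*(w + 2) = w^3 + 3*w^2/2 - 5*w/2 - 3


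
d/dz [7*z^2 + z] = 14*z + 1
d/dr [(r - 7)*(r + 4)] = 2*r - 3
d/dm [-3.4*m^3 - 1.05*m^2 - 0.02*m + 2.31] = -10.2*m^2 - 2.1*m - 0.02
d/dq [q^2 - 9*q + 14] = 2*q - 9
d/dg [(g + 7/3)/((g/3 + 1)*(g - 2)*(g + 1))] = (-6*g^3 - 27*g^2 - 28*g + 17)/(g^6 + 4*g^5 - 6*g^4 - 32*g^3 + g^2 + 60*g + 36)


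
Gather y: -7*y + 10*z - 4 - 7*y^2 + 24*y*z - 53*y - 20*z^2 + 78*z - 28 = -7*y^2 + y*(24*z - 60) - 20*z^2 + 88*z - 32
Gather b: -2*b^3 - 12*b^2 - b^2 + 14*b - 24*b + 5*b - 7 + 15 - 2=-2*b^3 - 13*b^2 - 5*b + 6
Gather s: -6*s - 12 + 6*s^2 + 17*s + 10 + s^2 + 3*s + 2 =7*s^2 + 14*s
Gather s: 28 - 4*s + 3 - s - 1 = 30 - 5*s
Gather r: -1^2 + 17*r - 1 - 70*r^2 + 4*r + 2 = -70*r^2 + 21*r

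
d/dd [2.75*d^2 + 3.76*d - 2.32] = 5.5*d + 3.76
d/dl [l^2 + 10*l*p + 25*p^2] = 2*l + 10*p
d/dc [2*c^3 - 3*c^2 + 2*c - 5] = 6*c^2 - 6*c + 2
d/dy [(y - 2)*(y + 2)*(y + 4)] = 3*y^2 + 8*y - 4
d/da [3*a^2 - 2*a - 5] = 6*a - 2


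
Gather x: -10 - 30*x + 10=-30*x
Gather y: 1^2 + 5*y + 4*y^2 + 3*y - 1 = 4*y^2 + 8*y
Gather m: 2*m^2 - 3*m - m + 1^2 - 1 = 2*m^2 - 4*m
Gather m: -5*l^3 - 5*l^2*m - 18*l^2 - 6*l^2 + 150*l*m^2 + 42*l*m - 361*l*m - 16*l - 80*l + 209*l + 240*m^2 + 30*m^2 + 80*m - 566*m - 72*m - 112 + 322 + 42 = -5*l^3 - 24*l^2 + 113*l + m^2*(150*l + 270) + m*(-5*l^2 - 319*l - 558) + 252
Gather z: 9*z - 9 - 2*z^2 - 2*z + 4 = -2*z^2 + 7*z - 5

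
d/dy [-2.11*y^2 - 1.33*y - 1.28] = -4.22*y - 1.33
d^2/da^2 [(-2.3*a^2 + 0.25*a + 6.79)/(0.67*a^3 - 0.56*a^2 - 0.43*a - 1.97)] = (-2.06494*a^6 + 0.673350000000003*a^5 + 32.037792*a^4 - 81.853978*a^3 + 20.22273*a^2 + 61.928118*a - 30.746204)/(0.300763*a^9 - 0.754152*a^8 + 0.0512550000000001*a^7 - 1.860599*a^6 + 4.401969*a^5 + 1.241334*a^4 + 4.874846*a^3 - 7.612671*a^2 - 5.006361*a - 7.645373)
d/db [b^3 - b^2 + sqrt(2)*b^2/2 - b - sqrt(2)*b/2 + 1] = 3*b^2 - 2*b + sqrt(2)*b - 1 - sqrt(2)/2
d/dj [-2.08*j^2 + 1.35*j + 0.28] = 1.35 - 4.16*j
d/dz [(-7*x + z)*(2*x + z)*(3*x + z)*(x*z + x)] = x*(-42*x^3 - 58*x^2*z - 29*x^2 - 6*x*z^2 - 4*x*z + 4*z^3 + 3*z^2)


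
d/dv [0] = 0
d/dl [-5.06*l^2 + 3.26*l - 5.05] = 3.26 - 10.12*l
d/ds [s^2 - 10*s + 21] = 2*s - 10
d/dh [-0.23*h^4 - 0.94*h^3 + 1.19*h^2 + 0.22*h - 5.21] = -0.92*h^3 - 2.82*h^2 + 2.38*h + 0.22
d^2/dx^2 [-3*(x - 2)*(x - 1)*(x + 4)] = -18*x - 6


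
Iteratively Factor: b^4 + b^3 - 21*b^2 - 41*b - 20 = (b + 4)*(b^3 - 3*b^2 - 9*b - 5) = (b + 1)*(b + 4)*(b^2 - 4*b - 5) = (b - 5)*(b + 1)*(b + 4)*(b + 1)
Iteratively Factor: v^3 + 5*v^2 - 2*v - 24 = (v - 2)*(v^2 + 7*v + 12) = (v - 2)*(v + 4)*(v + 3)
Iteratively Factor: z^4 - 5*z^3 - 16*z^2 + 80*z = (z + 4)*(z^3 - 9*z^2 + 20*z) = (z - 5)*(z + 4)*(z^2 - 4*z) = z*(z - 5)*(z + 4)*(z - 4)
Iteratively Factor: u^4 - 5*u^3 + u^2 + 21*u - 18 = (u - 3)*(u^3 - 2*u^2 - 5*u + 6) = (u - 3)*(u - 1)*(u^2 - u - 6) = (u - 3)^2*(u - 1)*(u + 2)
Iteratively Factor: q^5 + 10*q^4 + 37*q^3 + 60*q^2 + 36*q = (q + 3)*(q^4 + 7*q^3 + 16*q^2 + 12*q) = q*(q + 3)*(q^3 + 7*q^2 + 16*q + 12) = q*(q + 2)*(q + 3)*(q^2 + 5*q + 6) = q*(q + 2)^2*(q + 3)*(q + 3)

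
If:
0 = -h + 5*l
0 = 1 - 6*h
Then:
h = 1/6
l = 1/30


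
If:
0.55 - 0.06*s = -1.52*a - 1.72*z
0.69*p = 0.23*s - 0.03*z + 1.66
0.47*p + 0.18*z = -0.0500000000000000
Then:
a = -1.17178294951069*z - 0.659337114757291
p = -0.382978723404255*z - 0.106382978723404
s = -1.01850138760407*z - 7.53654024051804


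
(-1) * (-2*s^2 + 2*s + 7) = 2*s^2 - 2*s - 7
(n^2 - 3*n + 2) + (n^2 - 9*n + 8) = 2*n^2 - 12*n + 10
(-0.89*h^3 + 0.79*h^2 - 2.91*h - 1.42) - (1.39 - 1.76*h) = -0.89*h^3 + 0.79*h^2 - 1.15*h - 2.81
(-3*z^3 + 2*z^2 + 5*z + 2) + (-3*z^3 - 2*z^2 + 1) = -6*z^3 + 5*z + 3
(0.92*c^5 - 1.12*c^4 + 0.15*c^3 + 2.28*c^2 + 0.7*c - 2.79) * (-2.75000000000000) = -2.53*c^5 + 3.08*c^4 - 0.4125*c^3 - 6.27*c^2 - 1.925*c + 7.6725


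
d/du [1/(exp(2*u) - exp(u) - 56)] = (1 - 2*exp(u))*exp(u)/(-exp(2*u) + exp(u) + 56)^2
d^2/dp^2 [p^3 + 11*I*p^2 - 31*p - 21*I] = 6*p + 22*I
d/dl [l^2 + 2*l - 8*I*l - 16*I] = 2*l + 2 - 8*I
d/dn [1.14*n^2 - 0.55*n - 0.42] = 2.28*n - 0.55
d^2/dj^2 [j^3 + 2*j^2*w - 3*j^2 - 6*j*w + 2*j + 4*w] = 6*j + 4*w - 6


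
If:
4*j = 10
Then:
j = 5/2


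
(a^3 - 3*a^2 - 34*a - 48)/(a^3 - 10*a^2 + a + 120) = (a + 2)/(a - 5)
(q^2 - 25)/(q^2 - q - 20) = (q + 5)/(q + 4)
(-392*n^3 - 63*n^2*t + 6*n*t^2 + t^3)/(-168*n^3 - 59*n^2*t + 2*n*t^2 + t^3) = (7*n + t)/(3*n + t)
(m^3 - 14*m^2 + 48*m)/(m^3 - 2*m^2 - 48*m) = (m - 6)/(m + 6)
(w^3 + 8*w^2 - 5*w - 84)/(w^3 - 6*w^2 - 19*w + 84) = (w + 7)/(w - 7)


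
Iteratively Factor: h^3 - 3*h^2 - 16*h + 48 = (h - 4)*(h^2 + h - 12) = (h - 4)*(h - 3)*(h + 4)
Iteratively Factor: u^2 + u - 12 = (u + 4)*(u - 3)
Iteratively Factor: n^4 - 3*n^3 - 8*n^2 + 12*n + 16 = (n + 2)*(n^3 - 5*n^2 + 2*n + 8) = (n + 1)*(n + 2)*(n^2 - 6*n + 8) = (n - 4)*(n + 1)*(n + 2)*(n - 2)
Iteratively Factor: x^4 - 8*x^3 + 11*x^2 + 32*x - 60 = (x + 2)*(x^3 - 10*x^2 + 31*x - 30) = (x - 3)*(x + 2)*(x^2 - 7*x + 10) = (x - 3)*(x - 2)*(x + 2)*(x - 5)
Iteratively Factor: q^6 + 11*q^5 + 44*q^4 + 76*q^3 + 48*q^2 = (q + 2)*(q^5 + 9*q^4 + 26*q^3 + 24*q^2) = (q + 2)*(q + 3)*(q^4 + 6*q^3 + 8*q^2) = (q + 2)^2*(q + 3)*(q^3 + 4*q^2) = q*(q + 2)^2*(q + 3)*(q^2 + 4*q) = q^2*(q + 2)^2*(q + 3)*(q + 4)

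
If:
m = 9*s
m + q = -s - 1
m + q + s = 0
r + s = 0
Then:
No Solution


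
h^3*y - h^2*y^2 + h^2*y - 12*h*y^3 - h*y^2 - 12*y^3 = (h - 4*y)*(h + 3*y)*(h*y + y)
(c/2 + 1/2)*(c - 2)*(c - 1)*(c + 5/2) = c^4/2 + c^3/4 - 3*c^2 - c/4 + 5/2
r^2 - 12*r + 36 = (r - 6)^2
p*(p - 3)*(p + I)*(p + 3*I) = p^4 - 3*p^3 + 4*I*p^3 - 3*p^2 - 12*I*p^2 + 9*p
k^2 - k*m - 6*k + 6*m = (k - 6)*(k - m)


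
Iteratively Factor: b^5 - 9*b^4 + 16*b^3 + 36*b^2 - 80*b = (b - 2)*(b^4 - 7*b^3 + 2*b^2 + 40*b) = b*(b - 2)*(b^3 - 7*b^2 + 2*b + 40) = b*(b - 5)*(b - 2)*(b^2 - 2*b - 8) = b*(b - 5)*(b - 2)*(b + 2)*(b - 4)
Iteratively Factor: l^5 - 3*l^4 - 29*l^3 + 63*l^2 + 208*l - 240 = (l - 5)*(l^4 + 2*l^3 - 19*l^2 - 32*l + 48) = (l - 5)*(l - 1)*(l^3 + 3*l^2 - 16*l - 48) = (l - 5)*(l - 1)*(l + 3)*(l^2 - 16) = (l - 5)*(l - 4)*(l - 1)*(l + 3)*(l + 4)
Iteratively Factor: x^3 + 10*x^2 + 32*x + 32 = (x + 2)*(x^2 + 8*x + 16) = (x + 2)*(x + 4)*(x + 4)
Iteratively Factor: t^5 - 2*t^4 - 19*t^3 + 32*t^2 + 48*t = (t + 4)*(t^4 - 6*t^3 + 5*t^2 + 12*t) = (t - 3)*(t + 4)*(t^3 - 3*t^2 - 4*t) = (t - 3)*(t + 1)*(t + 4)*(t^2 - 4*t) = t*(t - 3)*(t + 1)*(t + 4)*(t - 4)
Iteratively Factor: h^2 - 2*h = (h - 2)*(h)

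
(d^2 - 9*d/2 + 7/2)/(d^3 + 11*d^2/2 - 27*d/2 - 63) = (d - 1)/(d^2 + 9*d + 18)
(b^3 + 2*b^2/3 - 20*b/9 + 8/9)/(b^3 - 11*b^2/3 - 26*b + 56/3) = (3*b^2 + 4*b - 4)/(3*(b^2 - 3*b - 28))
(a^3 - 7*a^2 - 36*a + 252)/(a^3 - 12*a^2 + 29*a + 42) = (a + 6)/(a + 1)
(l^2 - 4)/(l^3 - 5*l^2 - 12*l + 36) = (l + 2)/(l^2 - 3*l - 18)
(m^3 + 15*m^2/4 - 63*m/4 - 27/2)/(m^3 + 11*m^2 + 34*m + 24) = (4*m^2 - 9*m - 9)/(4*(m^2 + 5*m + 4))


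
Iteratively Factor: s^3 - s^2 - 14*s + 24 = (s - 2)*(s^2 + s - 12) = (s - 3)*(s - 2)*(s + 4)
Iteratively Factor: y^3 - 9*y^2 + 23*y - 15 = (y - 3)*(y^2 - 6*y + 5) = (y - 3)*(y - 1)*(y - 5)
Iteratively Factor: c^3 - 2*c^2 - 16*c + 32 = (c + 4)*(c^2 - 6*c + 8) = (c - 2)*(c + 4)*(c - 4)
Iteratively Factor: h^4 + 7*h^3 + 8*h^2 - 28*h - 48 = (h + 4)*(h^3 + 3*h^2 - 4*h - 12) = (h - 2)*(h + 4)*(h^2 + 5*h + 6) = (h - 2)*(h + 2)*(h + 4)*(h + 3)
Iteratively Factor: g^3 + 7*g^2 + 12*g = (g + 4)*(g^2 + 3*g) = g*(g + 4)*(g + 3)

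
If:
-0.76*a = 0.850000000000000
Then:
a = -1.12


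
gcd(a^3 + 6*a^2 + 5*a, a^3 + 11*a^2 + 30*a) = a^2 + 5*a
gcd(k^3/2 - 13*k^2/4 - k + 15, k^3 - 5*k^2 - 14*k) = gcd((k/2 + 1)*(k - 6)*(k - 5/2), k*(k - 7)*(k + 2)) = k + 2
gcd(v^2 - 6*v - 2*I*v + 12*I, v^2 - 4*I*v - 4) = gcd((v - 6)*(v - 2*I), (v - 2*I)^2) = v - 2*I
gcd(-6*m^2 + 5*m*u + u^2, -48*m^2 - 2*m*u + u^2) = 6*m + u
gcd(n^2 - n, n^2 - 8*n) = n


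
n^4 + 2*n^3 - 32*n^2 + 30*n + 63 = (n - 3)^2*(n + 1)*(n + 7)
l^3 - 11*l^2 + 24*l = l*(l - 8)*(l - 3)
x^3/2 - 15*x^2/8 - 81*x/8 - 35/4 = (x/2 + 1)*(x - 7)*(x + 5/4)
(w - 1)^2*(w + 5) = w^3 + 3*w^2 - 9*w + 5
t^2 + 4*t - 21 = (t - 3)*(t + 7)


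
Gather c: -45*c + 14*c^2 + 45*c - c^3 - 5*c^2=-c^3 + 9*c^2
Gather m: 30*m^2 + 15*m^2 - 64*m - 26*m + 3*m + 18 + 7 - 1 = 45*m^2 - 87*m + 24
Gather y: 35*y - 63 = 35*y - 63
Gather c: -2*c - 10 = -2*c - 10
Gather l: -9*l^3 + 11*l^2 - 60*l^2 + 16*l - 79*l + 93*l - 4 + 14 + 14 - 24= -9*l^3 - 49*l^2 + 30*l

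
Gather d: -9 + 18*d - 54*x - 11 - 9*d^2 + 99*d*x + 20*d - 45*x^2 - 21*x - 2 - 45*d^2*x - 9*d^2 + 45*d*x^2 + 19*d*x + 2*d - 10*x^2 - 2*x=d^2*(-45*x - 18) + d*(45*x^2 + 118*x + 40) - 55*x^2 - 77*x - 22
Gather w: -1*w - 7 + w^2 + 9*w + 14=w^2 + 8*w + 7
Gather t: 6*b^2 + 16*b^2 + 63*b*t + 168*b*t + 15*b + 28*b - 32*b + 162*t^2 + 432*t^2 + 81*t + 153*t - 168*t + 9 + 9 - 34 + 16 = 22*b^2 + 11*b + 594*t^2 + t*(231*b + 66)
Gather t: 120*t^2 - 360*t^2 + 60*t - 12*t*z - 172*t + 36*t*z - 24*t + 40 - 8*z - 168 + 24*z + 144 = -240*t^2 + t*(24*z - 136) + 16*z + 16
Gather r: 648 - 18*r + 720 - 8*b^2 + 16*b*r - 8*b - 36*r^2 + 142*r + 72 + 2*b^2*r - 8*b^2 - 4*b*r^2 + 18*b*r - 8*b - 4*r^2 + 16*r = -16*b^2 - 16*b + r^2*(-4*b - 40) + r*(2*b^2 + 34*b + 140) + 1440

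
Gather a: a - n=a - n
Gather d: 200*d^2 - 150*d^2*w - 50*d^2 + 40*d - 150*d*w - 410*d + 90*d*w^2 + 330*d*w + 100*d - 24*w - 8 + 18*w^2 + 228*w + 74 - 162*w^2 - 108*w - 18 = d^2*(150 - 150*w) + d*(90*w^2 + 180*w - 270) - 144*w^2 + 96*w + 48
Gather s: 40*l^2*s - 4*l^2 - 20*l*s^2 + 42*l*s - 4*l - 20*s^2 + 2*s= -4*l^2 - 4*l + s^2*(-20*l - 20) + s*(40*l^2 + 42*l + 2)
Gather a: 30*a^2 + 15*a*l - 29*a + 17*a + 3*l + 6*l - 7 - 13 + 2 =30*a^2 + a*(15*l - 12) + 9*l - 18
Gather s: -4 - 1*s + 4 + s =0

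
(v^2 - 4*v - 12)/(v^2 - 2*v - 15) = (-v^2 + 4*v + 12)/(-v^2 + 2*v + 15)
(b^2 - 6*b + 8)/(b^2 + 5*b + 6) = (b^2 - 6*b + 8)/(b^2 + 5*b + 6)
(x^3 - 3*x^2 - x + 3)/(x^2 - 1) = x - 3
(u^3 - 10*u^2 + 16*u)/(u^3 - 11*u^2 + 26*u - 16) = u/(u - 1)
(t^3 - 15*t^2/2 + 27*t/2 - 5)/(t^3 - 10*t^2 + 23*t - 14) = (2*t^2 - 11*t + 5)/(2*(t^2 - 8*t + 7))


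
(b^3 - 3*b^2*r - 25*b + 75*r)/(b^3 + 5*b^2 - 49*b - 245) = (b^2 - 3*b*r - 5*b + 15*r)/(b^2 - 49)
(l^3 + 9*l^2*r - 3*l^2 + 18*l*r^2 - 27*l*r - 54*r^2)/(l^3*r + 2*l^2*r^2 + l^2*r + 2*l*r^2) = (l^3 + 9*l^2*r - 3*l^2 + 18*l*r^2 - 27*l*r - 54*r^2)/(l*r*(l^2 + 2*l*r + l + 2*r))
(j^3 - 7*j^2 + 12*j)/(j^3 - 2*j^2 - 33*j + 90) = j*(j - 4)/(j^2 + j - 30)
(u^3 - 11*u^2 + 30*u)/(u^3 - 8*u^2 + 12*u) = (u - 5)/(u - 2)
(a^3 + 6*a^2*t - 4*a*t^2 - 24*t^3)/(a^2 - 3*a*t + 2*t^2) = (-a^2 - 8*a*t - 12*t^2)/(-a + t)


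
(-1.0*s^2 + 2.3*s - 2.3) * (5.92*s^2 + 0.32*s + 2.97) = -5.92*s^4 + 13.296*s^3 - 15.85*s^2 + 6.095*s - 6.831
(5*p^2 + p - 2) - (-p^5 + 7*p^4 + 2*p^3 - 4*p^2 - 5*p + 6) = p^5 - 7*p^4 - 2*p^3 + 9*p^2 + 6*p - 8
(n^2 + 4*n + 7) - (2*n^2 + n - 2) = -n^2 + 3*n + 9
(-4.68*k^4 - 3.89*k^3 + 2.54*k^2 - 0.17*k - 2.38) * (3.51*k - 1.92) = -16.4268*k^5 - 4.6683*k^4 + 16.3842*k^3 - 5.4735*k^2 - 8.0274*k + 4.5696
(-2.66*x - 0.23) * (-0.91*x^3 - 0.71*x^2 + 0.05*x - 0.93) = 2.4206*x^4 + 2.0979*x^3 + 0.0303*x^2 + 2.4623*x + 0.2139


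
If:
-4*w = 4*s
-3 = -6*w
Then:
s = -1/2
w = 1/2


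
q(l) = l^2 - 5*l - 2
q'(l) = 2*l - 5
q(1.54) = -7.33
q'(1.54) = -1.92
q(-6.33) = 69.72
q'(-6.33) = -17.66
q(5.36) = -0.07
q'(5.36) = 5.72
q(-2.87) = 20.59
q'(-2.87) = -10.74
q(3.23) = -7.72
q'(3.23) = 1.46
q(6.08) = 4.57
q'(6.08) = 7.16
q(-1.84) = 10.59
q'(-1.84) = -8.68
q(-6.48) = 72.39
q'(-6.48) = -17.96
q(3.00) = -8.00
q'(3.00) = 1.00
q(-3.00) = 22.00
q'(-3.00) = -11.00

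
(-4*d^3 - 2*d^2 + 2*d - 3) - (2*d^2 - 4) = -4*d^3 - 4*d^2 + 2*d + 1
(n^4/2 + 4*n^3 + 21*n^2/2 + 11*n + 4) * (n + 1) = n^5/2 + 9*n^4/2 + 29*n^3/2 + 43*n^2/2 + 15*n + 4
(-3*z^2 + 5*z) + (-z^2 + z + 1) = -4*z^2 + 6*z + 1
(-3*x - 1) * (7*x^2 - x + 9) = -21*x^3 - 4*x^2 - 26*x - 9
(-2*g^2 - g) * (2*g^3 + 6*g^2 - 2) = -4*g^5 - 14*g^4 - 6*g^3 + 4*g^2 + 2*g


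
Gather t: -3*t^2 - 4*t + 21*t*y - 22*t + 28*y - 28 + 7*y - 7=-3*t^2 + t*(21*y - 26) + 35*y - 35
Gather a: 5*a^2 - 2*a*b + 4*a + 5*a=5*a^2 + a*(9 - 2*b)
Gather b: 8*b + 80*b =88*b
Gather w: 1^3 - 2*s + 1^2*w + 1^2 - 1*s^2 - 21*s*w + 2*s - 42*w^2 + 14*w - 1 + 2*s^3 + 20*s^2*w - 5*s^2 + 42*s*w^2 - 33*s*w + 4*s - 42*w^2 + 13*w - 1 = 2*s^3 - 6*s^2 + 4*s + w^2*(42*s - 84) + w*(20*s^2 - 54*s + 28)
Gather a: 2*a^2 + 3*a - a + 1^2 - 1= 2*a^2 + 2*a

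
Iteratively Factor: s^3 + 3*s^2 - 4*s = (s)*(s^2 + 3*s - 4) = s*(s - 1)*(s + 4)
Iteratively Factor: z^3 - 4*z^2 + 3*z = (z - 3)*(z^2 - z) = (z - 3)*(z - 1)*(z)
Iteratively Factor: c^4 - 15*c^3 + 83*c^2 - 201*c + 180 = (c - 3)*(c^3 - 12*c^2 + 47*c - 60) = (c - 5)*(c - 3)*(c^2 - 7*c + 12) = (c - 5)*(c - 3)^2*(c - 4)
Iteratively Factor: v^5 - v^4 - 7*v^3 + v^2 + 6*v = (v - 1)*(v^4 - 7*v^2 - 6*v) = (v - 1)*(v + 2)*(v^3 - 2*v^2 - 3*v) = (v - 1)*(v + 1)*(v + 2)*(v^2 - 3*v) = (v - 3)*(v - 1)*(v + 1)*(v + 2)*(v)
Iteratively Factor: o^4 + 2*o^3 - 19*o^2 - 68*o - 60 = (o + 2)*(o^3 - 19*o - 30) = (o + 2)^2*(o^2 - 2*o - 15) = (o + 2)^2*(o + 3)*(o - 5)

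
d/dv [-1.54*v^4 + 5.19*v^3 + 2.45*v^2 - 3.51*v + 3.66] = -6.16*v^3 + 15.57*v^2 + 4.9*v - 3.51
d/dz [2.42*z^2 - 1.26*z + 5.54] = 4.84*z - 1.26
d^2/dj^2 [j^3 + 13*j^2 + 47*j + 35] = 6*j + 26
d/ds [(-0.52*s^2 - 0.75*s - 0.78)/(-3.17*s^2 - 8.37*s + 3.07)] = (1.9749*s^2 - 8.138*s - 8.8311)/(10.0489*s^4 + 53.0658*s^3 + 50.5931*s^2 - 51.3918*s + 9.4249)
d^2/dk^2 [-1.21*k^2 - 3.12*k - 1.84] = -2.42000000000000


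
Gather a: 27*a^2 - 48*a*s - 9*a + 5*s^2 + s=27*a^2 + a*(-48*s - 9) + 5*s^2 + s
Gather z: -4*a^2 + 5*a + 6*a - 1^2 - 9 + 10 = -4*a^2 + 11*a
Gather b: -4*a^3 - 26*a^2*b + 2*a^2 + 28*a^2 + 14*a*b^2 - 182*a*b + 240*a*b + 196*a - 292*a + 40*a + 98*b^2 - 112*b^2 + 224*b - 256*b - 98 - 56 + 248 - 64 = -4*a^3 + 30*a^2 - 56*a + b^2*(14*a - 14) + b*(-26*a^2 + 58*a - 32) + 30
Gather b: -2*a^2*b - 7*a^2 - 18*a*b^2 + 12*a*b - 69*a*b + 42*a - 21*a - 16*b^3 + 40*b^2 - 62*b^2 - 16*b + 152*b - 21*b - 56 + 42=-7*a^2 + 21*a - 16*b^3 + b^2*(-18*a - 22) + b*(-2*a^2 - 57*a + 115) - 14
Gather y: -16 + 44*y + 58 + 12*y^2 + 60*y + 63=12*y^2 + 104*y + 105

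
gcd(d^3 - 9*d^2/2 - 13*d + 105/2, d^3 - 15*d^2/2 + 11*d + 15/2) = d^2 - 8*d + 15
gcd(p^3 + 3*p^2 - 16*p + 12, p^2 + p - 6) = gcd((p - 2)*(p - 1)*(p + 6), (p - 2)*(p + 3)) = p - 2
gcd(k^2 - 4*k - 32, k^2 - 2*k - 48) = k - 8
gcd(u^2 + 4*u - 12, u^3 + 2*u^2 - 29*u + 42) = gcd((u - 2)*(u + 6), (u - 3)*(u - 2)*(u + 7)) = u - 2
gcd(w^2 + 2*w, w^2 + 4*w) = w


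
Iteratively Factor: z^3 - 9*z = (z + 3)*(z^2 - 3*z) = z*(z + 3)*(z - 3)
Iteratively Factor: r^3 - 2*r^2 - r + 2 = (r - 2)*(r^2 - 1) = (r - 2)*(r - 1)*(r + 1)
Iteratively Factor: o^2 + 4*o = (o)*(o + 4)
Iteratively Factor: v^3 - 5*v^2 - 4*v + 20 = (v - 5)*(v^2 - 4) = (v - 5)*(v - 2)*(v + 2)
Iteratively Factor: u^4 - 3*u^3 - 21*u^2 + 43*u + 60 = (u - 5)*(u^3 + 2*u^2 - 11*u - 12) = (u - 5)*(u - 3)*(u^2 + 5*u + 4) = (u - 5)*(u - 3)*(u + 4)*(u + 1)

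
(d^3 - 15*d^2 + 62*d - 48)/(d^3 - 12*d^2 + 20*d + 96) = (d - 1)/(d + 2)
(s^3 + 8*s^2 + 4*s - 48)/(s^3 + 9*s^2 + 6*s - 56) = (s + 6)/(s + 7)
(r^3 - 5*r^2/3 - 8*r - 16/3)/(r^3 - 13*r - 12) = (r + 4/3)/(r + 3)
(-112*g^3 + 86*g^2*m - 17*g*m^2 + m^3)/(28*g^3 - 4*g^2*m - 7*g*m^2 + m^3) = (-8*g + m)/(2*g + m)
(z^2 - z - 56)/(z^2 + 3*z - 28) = (z - 8)/(z - 4)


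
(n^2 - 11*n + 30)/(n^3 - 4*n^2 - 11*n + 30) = (n - 6)/(n^2 + n - 6)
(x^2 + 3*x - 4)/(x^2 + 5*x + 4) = (x - 1)/(x + 1)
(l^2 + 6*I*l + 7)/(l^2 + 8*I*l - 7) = (l - I)/(l + I)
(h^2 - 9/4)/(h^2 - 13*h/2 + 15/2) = (h + 3/2)/(h - 5)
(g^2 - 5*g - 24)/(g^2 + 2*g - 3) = (g - 8)/(g - 1)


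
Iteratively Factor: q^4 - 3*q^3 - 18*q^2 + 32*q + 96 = (q + 3)*(q^3 - 6*q^2 + 32) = (q - 4)*(q + 3)*(q^2 - 2*q - 8) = (q - 4)^2*(q + 3)*(q + 2)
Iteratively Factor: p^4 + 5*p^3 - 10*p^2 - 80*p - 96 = (p + 4)*(p^3 + p^2 - 14*p - 24) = (p + 2)*(p + 4)*(p^2 - p - 12) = (p + 2)*(p + 3)*(p + 4)*(p - 4)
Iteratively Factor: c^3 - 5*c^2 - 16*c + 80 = (c - 5)*(c^2 - 16) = (c - 5)*(c - 4)*(c + 4)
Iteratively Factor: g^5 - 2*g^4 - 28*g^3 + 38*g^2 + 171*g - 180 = (g - 3)*(g^4 + g^3 - 25*g^2 - 37*g + 60) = (g - 3)*(g + 4)*(g^3 - 3*g^2 - 13*g + 15) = (g - 5)*(g - 3)*(g + 4)*(g^2 + 2*g - 3) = (g - 5)*(g - 3)*(g + 3)*(g + 4)*(g - 1)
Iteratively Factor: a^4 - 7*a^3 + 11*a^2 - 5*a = (a - 5)*(a^3 - 2*a^2 + a) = (a - 5)*(a - 1)*(a^2 - a) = (a - 5)*(a - 1)^2*(a)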